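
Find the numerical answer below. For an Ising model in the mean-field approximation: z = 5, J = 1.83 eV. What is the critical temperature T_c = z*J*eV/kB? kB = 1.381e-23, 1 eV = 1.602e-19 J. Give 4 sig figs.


Step 1: z*J = 5*1.83 = 9.15 eV
Step 2: Convert to Joules: 9.15*1.602e-19 = 1.466e-18 J
Step 3: T_c = 1.466e-18 / 1.381e-23 = 1.061e+05 K

1.061e+05


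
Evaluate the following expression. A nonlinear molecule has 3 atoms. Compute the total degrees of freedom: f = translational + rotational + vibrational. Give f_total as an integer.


Step 1: Translational DOF = 3
Step 2: Rotational DOF (nonlinear) = 3
Step 3: Vibrational DOF = 3*3 - 6 = 3
Step 4: Total = 3 + 3 + 3 = 9

9


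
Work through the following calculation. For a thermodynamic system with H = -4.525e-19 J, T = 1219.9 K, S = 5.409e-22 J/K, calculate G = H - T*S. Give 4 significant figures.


Step 1: T*S = 1219.9 * 5.409e-22 = 6.598e-19 J
Step 2: G = H - T*S = -4.525e-19 - 6.598e-19
Step 3: G = -1.112e-18 J

-1.112e-18


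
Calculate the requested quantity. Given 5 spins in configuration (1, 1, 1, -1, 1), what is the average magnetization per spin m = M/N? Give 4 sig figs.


Step 1: Count up spins (+1): 4, down spins (-1): 1
Step 2: Total magnetization M = 4 - 1 = 3
Step 3: m = M/N = 3/5 = 0.6

0.6


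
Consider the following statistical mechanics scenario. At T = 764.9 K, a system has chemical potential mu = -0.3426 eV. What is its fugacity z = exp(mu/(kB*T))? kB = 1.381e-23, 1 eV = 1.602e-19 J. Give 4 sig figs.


Step 1: Convert mu to Joules: -0.3426*1.602e-19 = -5.488e-20 J
Step 2: kB*T = 1.381e-23*764.9 = 1.056e-20 J
Step 3: mu/(kB*T) = -5.196
Step 4: z = exp(-5.196) = 0.00554

0.00554


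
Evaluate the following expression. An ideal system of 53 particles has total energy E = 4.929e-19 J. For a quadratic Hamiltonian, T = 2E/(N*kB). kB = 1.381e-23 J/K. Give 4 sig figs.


Step 1: Numerator = 2*E = 2*4.929e-19 = 9.858e-19 J
Step 2: Denominator = N*kB = 53*1.381e-23 = 7.319e-22
Step 3: T = 9.858e-19 / 7.319e-22 = 1347 K

1347


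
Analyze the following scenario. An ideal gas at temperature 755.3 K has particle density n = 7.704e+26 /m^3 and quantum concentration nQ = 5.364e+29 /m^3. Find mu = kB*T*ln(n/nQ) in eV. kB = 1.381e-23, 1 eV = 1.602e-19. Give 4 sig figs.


Step 1: n/nQ = 7.704e+26/5.364e+29 = 0.001436
Step 2: ln(n/nQ) = -6.546
Step 3: mu = kB*T*ln(n/nQ) = 1.043e-20*-6.546 = -6.828e-20 J
Step 4: Convert to eV: -6.828e-20/1.602e-19 = -0.4262 eV

-0.4262


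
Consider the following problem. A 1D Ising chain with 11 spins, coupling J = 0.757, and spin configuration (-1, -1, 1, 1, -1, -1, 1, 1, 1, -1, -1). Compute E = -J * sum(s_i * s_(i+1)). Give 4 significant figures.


Step 1: Nearest-neighbor products: 1, -1, 1, -1, 1, -1, 1, 1, -1, 1
Step 2: Sum of products = 2
Step 3: E = -0.757 * 2 = -1.514

-1.514


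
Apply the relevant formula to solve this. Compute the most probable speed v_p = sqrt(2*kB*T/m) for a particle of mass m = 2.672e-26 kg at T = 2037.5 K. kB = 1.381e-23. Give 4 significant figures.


Step 1: Numerator = 2*kB*T = 2*1.381e-23*2037.5 = 5.628e-20
Step 2: Ratio = 5.628e-20 / 2.672e-26 = 2.106e+06
Step 3: v_p = sqrt(2.106e+06) = 1451 m/s

1451


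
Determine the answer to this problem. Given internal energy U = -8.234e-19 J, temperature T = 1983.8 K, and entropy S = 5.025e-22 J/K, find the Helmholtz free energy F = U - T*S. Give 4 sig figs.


Step 1: T*S = 1983.8 * 5.025e-22 = 9.969e-19 J
Step 2: F = U - T*S = -8.234e-19 - 9.969e-19
Step 3: F = -1.82e-18 J

-1.82e-18


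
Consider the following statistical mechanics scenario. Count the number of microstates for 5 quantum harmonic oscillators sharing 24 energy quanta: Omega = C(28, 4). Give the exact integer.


Step 1: Use binomial coefficient C(28, 4)
Step 2: Numerator = 28! / 24!
Step 3: Denominator = 4!
Step 4: Omega = 20475

20475


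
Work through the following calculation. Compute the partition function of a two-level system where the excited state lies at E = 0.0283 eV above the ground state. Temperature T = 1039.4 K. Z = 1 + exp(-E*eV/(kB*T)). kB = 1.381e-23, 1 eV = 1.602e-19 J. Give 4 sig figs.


Step 1: Compute beta*E = E*eV/(kB*T) = 0.0283*1.602e-19/(1.381e-23*1039.4) = 0.3158
Step 2: exp(-beta*E) = exp(-0.3158) = 0.7292
Step 3: Z = 1 + 0.7292 = 1.729

1.729


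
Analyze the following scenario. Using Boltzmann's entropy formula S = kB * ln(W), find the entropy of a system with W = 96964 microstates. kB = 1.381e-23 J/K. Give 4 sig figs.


Step 1: ln(W) = ln(96964) = 11.48
Step 2: S = kB * ln(W) = 1.381e-23 * 11.48
Step 3: S = 1.586e-22 J/K

1.586e-22


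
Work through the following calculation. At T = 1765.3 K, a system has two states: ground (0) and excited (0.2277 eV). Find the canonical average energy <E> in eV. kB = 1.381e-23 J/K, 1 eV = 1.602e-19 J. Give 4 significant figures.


Step 1: beta*E = 0.2277*1.602e-19/(1.381e-23*1765.3) = 1.496
Step 2: exp(-beta*E) = 0.224
Step 3: <E> = 0.2277*0.224/(1+0.224) = 0.04166 eV

0.04166


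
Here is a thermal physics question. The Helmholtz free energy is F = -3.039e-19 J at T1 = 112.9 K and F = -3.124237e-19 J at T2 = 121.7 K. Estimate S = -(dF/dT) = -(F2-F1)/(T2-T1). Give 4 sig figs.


Step 1: dF = F2 - F1 = -3.124237e-19 - (-3.039e-19) = -8.5237e-21 J
Step 2: dT = T2 - T1 = 121.7 - 112.9 = 8.8 K
Step 3: S = -dF/dT = -(-8.5237e-21)/8.8 = 9.686e-22 J/K

9.686e-22


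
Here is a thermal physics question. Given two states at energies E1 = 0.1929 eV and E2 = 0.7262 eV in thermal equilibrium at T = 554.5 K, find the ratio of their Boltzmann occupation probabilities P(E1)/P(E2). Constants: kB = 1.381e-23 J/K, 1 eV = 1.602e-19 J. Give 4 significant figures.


Step 1: Compute energy difference dE = E1 - E2 = 0.1929 - 0.7262 = -0.5333 eV
Step 2: Convert to Joules: dE_J = -0.5333 * 1.602e-19 = -8.543e-20 J
Step 3: Compute exponent = -dE_J / (kB * T) = -(-8.543e-20) / (1.381e-23 * 554.5) = 11.16
Step 4: P(E1)/P(E2) = exp(11.16) = 7.004e+04

7.004e+04


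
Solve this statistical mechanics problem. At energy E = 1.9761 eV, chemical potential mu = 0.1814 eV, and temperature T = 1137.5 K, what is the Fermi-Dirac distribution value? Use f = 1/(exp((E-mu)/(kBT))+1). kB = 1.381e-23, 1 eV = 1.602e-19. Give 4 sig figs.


Step 1: (E - mu) = 1.9761 - 0.1814 = 1.795 eV
Step 2: Convert: (E-mu)*eV = 2.875e-19 J
Step 3: x = (E-mu)*eV/(kB*T) = 18.3
Step 4: f = 1/(exp(18.3)+1) = 1.126e-08

1.126e-08


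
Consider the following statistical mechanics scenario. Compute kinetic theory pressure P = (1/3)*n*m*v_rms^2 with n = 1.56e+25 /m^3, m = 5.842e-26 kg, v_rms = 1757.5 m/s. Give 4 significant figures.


Step 1: v_rms^2 = 1757.5^2 = 3.089e+06
Step 2: n*m = 1.56e+25*5.842e-26 = 0.9114
Step 3: P = (1/3)*0.9114*3.089e+06 = 9.383e+05 Pa

9.383e+05


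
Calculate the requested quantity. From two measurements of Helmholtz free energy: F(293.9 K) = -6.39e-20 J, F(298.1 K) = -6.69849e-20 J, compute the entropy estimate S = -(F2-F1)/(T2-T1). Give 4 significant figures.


Step 1: dF = F2 - F1 = -6.69849e-20 - (-6.39e-20) = -3.0849e-21 J
Step 2: dT = T2 - T1 = 298.1 - 293.9 = 4.2 K
Step 3: S = -dF/dT = -(-3.0849e-21)/4.2 = 7.345e-22 J/K

7.345e-22


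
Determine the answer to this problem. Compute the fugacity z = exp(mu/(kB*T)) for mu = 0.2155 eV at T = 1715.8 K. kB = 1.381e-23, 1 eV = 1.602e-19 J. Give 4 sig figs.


Step 1: Convert mu to Joules: 0.2155*1.602e-19 = 3.452e-20 J
Step 2: kB*T = 1.381e-23*1715.8 = 2.37e-20 J
Step 3: mu/(kB*T) = 1.457
Step 4: z = exp(1.457) = 4.293

4.293


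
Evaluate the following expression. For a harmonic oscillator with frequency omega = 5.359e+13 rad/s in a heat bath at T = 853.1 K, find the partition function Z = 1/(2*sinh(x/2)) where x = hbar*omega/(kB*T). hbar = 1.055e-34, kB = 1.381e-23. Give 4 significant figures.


Step 1: Compute x = hbar*omega/(kB*T) = 1.055e-34*5.359e+13/(1.381e-23*853.1) = 0.4799
Step 2: x/2 = 0.2399
Step 3: sinh(x/2) = 0.2423
Step 4: Z = 1/(2*0.2423) = 2.064

2.064


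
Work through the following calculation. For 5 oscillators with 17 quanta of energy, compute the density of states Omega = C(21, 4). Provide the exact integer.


Step 1: Use binomial coefficient C(21, 4)
Step 2: Numerator = 21! / 17!
Step 3: Denominator = 4!
Step 4: Omega = 5985

5985


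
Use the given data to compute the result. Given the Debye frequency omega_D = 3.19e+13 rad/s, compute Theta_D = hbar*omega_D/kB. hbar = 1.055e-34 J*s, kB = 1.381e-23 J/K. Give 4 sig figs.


Step 1: hbar*omega_D = 1.055e-34 * 3.19e+13 = 3.365e-21 J
Step 2: Theta_D = 3.365e-21 / 1.381e-23
Step 3: Theta_D = 243.7 K

243.7


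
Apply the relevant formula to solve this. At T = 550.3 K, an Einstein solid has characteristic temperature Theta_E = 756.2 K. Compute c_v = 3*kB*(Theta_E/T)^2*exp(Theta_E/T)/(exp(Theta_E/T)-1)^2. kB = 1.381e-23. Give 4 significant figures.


Step 1: x = Theta_E/T = 756.2/550.3 = 1.374
Step 2: x^2 = 1.888
Step 3: exp(x) = 3.952
Step 4: c_v = 3*1.381e-23*1.888*3.952/(3.952-1)^2 = 3.548e-23

3.548e-23


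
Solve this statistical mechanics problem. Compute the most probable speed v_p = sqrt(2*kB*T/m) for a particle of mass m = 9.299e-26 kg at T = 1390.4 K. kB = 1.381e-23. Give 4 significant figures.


Step 1: Numerator = 2*kB*T = 2*1.381e-23*1390.4 = 3.84e-20
Step 2: Ratio = 3.84e-20 / 9.299e-26 = 4.13e+05
Step 3: v_p = sqrt(4.13e+05) = 642.6 m/s

642.6


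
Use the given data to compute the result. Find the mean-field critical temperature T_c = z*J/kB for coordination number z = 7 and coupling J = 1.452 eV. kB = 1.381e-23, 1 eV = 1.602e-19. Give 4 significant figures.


Step 1: z*J = 7*1.452 = 10.16 eV
Step 2: Convert to Joules: 10.16*1.602e-19 = 1.628e-18 J
Step 3: T_c = 1.628e-18 / 1.381e-23 = 1.179e+05 K

1.179e+05


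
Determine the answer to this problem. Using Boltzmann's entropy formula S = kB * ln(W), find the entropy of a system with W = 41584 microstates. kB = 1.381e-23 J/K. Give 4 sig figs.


Step 1: ln(W) = ln(41584) = 10.64
Step 2: S = kB * ln(W) = 1.381e-23 * 10.64
Step 3: S = 1.469e-22 J/K

1.469e-22


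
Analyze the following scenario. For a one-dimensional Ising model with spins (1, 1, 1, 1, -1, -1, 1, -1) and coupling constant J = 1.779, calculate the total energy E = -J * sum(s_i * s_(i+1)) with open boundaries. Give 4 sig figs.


Step 1: Nearest-neighbor products: 1, 1, 1, -1, 1, -1, -1
Step 2: Sum of products = 1
Step 3: E = -1.779 * 1 = -1.779

-1.779


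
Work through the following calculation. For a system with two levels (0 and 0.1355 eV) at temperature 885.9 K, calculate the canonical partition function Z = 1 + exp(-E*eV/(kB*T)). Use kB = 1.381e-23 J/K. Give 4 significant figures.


Step 1: Compute beta*E = E*eV/(kB*T) = 0.1355*1.602e-19/(1.381e-23*885.9) = 1.774
Step 2: exp(-beta*E) = exp(-1.774) = 0.1696
Step 3: Z = 1 + 0.1696 = 1.17

1.17


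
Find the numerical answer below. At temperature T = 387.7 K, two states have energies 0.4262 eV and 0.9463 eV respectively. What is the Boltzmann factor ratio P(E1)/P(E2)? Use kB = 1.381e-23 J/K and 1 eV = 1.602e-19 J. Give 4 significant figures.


Step 1: Compute energy difference dE = E1 - E2 = 0.4262 - 0.9463 = -0.5201 eV
Step 2: Convert to Joules: dE_J = -0.5201 * 1.602e-19 = -8.332e-20 J
Step 3: Compute exponent = -dE_J / (kB * T) = -(-8.332e-20) / (1.381e-23 * 387.7) = 15.56
Step 4: P(E1)/P(E2) = exp(15.56) = 5.733e+06

5.733e+06


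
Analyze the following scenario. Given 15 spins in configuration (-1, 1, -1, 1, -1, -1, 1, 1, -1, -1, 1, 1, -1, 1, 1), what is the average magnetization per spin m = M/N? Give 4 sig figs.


Step 1: Count up spins (+1): 8, down spins (-1): 7
Step 2: Total magnetization M = 8 - 7 = 1
Step 3: m = M/N = 1/15 = 0.06667

0.06667


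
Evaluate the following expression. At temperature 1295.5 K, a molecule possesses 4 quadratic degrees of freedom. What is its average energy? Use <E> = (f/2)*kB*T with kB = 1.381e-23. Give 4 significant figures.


Step 1: f/2 = 4/2 = 2
Step 2: kB*T = 1.381e-23 * 1295.5 = 1.789e-20
Step 3: <E> = 2 * 1.789e-20 = 3.578e-20 J

3.578e-20


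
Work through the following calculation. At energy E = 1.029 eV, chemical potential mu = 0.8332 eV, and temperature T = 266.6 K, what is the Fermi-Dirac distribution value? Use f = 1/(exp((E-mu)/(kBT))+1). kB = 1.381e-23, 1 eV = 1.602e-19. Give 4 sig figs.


Step 1: (E - mu) = 1.029 - 0.8332 = 0.1958 eV
Step 2: Convert: (E-mu)*eV = 3.137e-20 J
Step 3: x = (E-mu)*eV/(kB*T) = 8.52
Step 4: f = 1/(exp(8.52)+1) = 0.0001995

0.0001995


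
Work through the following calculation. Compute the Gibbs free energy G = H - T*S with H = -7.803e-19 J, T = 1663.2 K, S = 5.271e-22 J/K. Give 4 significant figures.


Step 1: T*S = 1663.2 * 5.271e-22 = 8.767e-19 J
Step 2: G = H - T*S = -7.803e-19 - 8.767e-19
Step 3: G = -1.657e-18 J

-1.657e-18


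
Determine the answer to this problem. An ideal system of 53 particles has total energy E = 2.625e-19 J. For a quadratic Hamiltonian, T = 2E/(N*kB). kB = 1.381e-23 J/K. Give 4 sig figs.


Step 1: Numerator = 2*E = 2*2.625e-19 = 5.25e-19 J
Step 2: Denominator = N*kB = 53*1.381e-23 = 7.319e-22
Step 3: T = 5.25e-19 / 7.319e-22 = 717.3 K

717.3


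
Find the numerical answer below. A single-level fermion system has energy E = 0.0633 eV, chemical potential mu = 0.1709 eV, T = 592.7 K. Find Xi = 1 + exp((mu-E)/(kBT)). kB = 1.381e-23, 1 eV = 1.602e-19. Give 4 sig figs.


Step 1: (mu - E) = 0.1709 - 0.0633 = 0.1076 eV
Step 2: x = (mu-E)*eV/(kB*T) = 0.1076*1.602e-19/(1.381e-23*592.7) = 2.106
Step 3: exp(x) = 8.215
Step 4: Xi = 1 + 8.215 = 9.215

9.215


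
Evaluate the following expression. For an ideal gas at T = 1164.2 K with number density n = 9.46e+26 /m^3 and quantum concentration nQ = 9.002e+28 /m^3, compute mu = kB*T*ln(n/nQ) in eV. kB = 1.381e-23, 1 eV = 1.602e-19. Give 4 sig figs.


Step 1: n/nQ = 9.46e+26/9.002e+28 = 0.01051
Step 2: ln(n/nQ) = -4.556
Step 3: mu = kB*T*ln(n/nQ) = 1.608e-20*-4.556 = -7.324e-20 J
Step 4: Convert to eV: -7.324e-20/1.602e-19 = -0.4572 eV

-0.4572


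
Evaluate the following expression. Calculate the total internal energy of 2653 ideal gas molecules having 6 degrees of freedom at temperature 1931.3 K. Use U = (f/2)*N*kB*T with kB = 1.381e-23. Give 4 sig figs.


Step 1: f/2 = 6/2 = 3.0
Step 2: N*kB*T = 2653*1.381e-23*1931.3 = 7.076e-17
Step 3: U = 3.0 * 7.076e-17 = 2.123e-16 J

2.123e-16


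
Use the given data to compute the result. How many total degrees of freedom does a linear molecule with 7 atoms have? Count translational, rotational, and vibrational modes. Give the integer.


Step 1: Translational DOF = 3
Step 2: Rotational DOF (linear) = 2
Step 3: Vibrational DOF = 3*7 - 5 = 16
Step 4: Total = 3 + 2 + 16 = 21

21


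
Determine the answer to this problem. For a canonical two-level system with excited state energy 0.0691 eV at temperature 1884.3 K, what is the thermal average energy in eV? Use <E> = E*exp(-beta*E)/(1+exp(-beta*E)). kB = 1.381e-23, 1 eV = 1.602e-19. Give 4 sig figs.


Step 1: beta*E = 0.0691*1.602e-19/(1.381e-23*1884.3) = 0.4254
Step 2: exp(-beta*E) = 0.6535
Step 3: <E> = 0.0691*0.6535/(1+0.6535) = 0.02731 eV

0.02731


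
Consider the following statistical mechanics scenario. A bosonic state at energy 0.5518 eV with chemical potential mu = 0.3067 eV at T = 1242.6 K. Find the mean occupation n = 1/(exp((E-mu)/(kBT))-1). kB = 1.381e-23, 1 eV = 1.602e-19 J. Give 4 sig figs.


Step 1: (E - mu) = 0.2451 eV
Step 2: x = (E-mu)*eV/(kB*T) = 0.2451*1.602e-19/(1.381e-23*1242.6) = 2.288
Step 3: exp(x) = 9.856
Step 4: n = 1/(exp(x)-1) = 0.1129

0.1129


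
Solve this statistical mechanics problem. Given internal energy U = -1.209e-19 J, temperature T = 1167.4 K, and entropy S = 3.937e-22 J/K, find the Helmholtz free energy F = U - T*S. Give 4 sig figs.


Step 1: T*S = 1167.4 * 3.937e-22 = 4.596e-19 J
Step 2: F = U - T*S = -1.209e-19 - 4.596e-19
Step 3: F = -5.805e-19 J

-5.805e-19


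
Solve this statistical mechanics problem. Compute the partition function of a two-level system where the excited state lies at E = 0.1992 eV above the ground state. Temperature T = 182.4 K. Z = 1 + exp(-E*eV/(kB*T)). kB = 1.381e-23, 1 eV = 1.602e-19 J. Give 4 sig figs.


Step 1: Compute beta*E = E*eV/(kB*T) = 0.1992*1.602e-19/(1.381e-23*182.4) = 12.67
Step 2: exp(-beta*E) = exp(-12.67) = 3.148e-06
Step 3: Z = 1 + 3.148e-06 = 1

1


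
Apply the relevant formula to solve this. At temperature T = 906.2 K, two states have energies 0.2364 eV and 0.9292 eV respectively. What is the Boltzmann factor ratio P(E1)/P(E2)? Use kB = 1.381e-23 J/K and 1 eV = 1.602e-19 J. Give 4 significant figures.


Step 1: Compute energy difference dE = E1 - E2 = 0.2364 - 0.9292 = -0.6928 eV
Step 2: Convert to Joules: dE_J = -0.6928 * 1.602e-19 = -1.11e-19 J
Step 3: Compute exponent = -dE_J / (kB * T) = -(-1.11e-19) / (1.381e-23 * 906.2) = 8.869
Step 4: P(E1)/P(E2) = exp(8.869) = 7105

7105


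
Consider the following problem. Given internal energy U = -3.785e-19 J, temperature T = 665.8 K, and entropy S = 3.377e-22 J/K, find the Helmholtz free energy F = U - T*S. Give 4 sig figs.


Step 1: T*S = 665.8 * 3.377e-22 = 2.248e-19 J
Step 2: F = U - T*S = -3.785e-19 - 2.248e-19
Step 3: F = -6.033e-19 J

-6.033e-19


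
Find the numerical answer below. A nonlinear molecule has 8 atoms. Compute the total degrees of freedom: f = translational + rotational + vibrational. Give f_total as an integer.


Step 1: Translational DOF = 3
Step 2: Rotational DOF (nonlinear) = 3
Step 3: Vibrational DOF = 3*8 - 6 = 18
Step 4: Total = 3 + 3 + 18 = 24

24


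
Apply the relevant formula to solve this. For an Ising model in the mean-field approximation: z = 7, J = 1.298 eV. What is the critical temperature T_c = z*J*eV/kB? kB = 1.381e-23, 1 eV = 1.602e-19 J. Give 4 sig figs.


Step 1: z*J = 7*1.298 = 9.086 eV
Step 2: Convert to Joules: 9.086*1.602e-19 = 1.456e-18 J
Step 3: T_c = 1.456e-18 / 1.381e-23 = 1.054e+05 K

1.054e+05


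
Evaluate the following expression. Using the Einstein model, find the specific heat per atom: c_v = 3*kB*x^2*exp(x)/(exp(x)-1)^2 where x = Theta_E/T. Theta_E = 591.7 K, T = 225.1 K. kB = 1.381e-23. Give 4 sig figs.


Step 1: x = Theta_E/T = 591.7/225.1 = 2.629
Step 2: x^2 = 6.91
Step 3: exp(x) = 13.85
Step 4: c_v = 3*1.381e-23*6.91*13.85/(13.85-1)^2 = 2.4e-23

2.4e-23


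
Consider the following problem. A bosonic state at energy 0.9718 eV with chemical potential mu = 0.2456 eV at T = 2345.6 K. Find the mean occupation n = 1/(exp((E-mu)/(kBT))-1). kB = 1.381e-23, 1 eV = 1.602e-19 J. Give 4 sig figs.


Step 1: (E - mu) = 0.7262 eV
Step 2: x = (E-mu)*eV/(kB*T) = 0.7262*1.602e-19/(1.381e-23*2345.6) = 3.591
Step 3: exp(x) = 36.29
Step 4: n = 1/(exp(x)-1) = 0.02834

0.02834


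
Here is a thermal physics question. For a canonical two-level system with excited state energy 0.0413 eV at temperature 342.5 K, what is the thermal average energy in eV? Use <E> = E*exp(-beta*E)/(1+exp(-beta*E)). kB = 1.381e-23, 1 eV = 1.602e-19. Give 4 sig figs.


Step 1: beta*E = 0.0413*1.602e-19/(1.381e-23*342.5) = 1.399
Step 2: exp(-beta*E) = 0.2469
Step 3: <E> = 0.0413*0.2469/(1+0.2469) = 0.008178 eV

0.008178


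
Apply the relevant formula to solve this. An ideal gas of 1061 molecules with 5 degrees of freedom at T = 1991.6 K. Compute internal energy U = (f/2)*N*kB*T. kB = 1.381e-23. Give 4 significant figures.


Step 1: f/2 = 5/2 = 2.5
Step 2: N*kB*T = 1061*1.381e-23*1991.6 = 2.918e-17
Step 3: U = 2.5 * 2.918e-17 = 7.295e-17 J

7.295e-17


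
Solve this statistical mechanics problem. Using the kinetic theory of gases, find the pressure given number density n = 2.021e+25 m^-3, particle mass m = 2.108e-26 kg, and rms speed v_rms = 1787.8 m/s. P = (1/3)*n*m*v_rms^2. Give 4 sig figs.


Step 1: v_rms^2 = 1787.8^2 = 3.196e+06
Step 2: n*m = 2.021e+25*2.108e-26 = 0.426
Step 3: P = (1/3)*0.426*3.196e+06 = 4.539e+05 Pa

4.539e+05


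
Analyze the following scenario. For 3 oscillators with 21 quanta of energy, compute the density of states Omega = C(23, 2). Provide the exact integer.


Step 1: Use binomial coefficient C(23, 2)
Step 2: Numerator = 23! / 21!
Step 3: Denominator = 2!
Step 4: Omega = 253

253


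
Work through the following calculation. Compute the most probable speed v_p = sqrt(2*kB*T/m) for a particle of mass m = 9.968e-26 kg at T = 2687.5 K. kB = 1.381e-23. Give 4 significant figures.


Step 1: Numerator = 2*kB*T = 2*1.381e-23*2687.5 = 7.423e-20
Step 2: Ratio = 7.423e-20 / 9.968e-26 = 7.447e+05
Step 3: v_p = sqrt(7.447e+05) = 862.9 m/s

862.9


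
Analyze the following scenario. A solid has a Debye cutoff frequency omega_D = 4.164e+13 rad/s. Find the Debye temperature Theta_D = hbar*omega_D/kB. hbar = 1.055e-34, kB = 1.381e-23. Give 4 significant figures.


Step 1: hbar*omega_D = 1.055e-34 * 4.164e+13 = 4.393e-21 J
Step 2: Theta_D = 4.393e-21 / 1.381e-23
Step 3: Theta_D = 318.1 K

318.1


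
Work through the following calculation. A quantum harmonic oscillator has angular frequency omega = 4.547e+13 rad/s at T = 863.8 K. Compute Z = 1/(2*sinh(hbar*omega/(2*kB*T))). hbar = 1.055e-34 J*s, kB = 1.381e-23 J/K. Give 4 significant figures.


Step 1: Compute x = hbar*omega/(kB*T) = 1.055e-34*4.547e+13/(1.381e-23*863.8) = 0.4021
Step 2: x/2 = 0.2011
Step 3: sinh(x/2) = 0.2024
Step 4: Z = 1/(2*0.2024) = 2.47

2.47


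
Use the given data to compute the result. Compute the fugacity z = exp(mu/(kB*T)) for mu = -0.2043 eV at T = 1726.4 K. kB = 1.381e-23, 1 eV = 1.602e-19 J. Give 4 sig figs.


Step 1: Convert mu to Joules: -0.2043*1.602e-19 = -3.273e-20 J
Step 2: kB*T = 1.381e-23*1726.4 = 2.384e-20 J
Step 3: mu/(kB*T) = -1.373
Step 4: z = exp(-1.373) = 0.2534

0.2534


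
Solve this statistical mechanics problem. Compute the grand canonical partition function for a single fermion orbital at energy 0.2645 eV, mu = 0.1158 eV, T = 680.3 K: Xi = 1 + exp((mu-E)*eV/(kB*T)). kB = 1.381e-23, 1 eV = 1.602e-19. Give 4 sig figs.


Step 1: (mu - E) = 0.1158 - 0.2645 = -0.1487 eV
Step 2: x = (mu-E)*eV/(kB*T) = -0.1487*1.602e-19/(1.381e-23*680.3) = -2.536
Step 3: exp(x) = 0.07921
Step 4: Xi = 1 + 0.07921 = 1.079

1.079


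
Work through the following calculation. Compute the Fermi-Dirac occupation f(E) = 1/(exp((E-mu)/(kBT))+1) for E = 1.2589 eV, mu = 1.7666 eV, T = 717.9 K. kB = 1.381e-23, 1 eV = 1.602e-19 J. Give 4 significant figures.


Step 1: (E - mu) = 1.2589 - 1.7666 = -0.5077 eV
Step 2: Convert: (E-mu)*eV = -8.133e-20 J
Step 3: x = (E-mu)*eV/(kB*T) = -8.204
Step 4: f = 1/(exp(-8.204)+1) = 0.9997

0.9997


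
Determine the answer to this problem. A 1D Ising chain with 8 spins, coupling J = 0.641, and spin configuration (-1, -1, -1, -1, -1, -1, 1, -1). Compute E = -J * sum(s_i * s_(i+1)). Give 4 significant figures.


Step 1: Nearest-neighbor products: 1, 1, 1, 1, 1, -1, -1
Step 2: Sum of products = 3
Step 3: E = -0.641 * 3 = -1.923

-1.923


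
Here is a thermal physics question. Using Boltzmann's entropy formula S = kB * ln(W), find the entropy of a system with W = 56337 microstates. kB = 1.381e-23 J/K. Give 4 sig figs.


Step 1: ln(W) = ln(56337) = 10.94
Step 2: S = kB * ln(W) = 1.381e-23 * 10.94
Step 3: S = 1.511e-22 J/K

1.511e-22


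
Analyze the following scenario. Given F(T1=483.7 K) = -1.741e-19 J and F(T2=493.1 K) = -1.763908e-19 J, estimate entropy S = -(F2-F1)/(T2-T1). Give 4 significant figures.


Step 1: dF = F2 - F1 = -1.763908e-19 - (-1.741e-19) = -2.2908e-21 J
Step 2: dT = T2 - T1 = 493.1 - 483.7 = 9.4 K
Step 3: S = -dF/dT = -(-2.2908e-21)/9.4 = 2.437e-22 J/K

2.437e-22


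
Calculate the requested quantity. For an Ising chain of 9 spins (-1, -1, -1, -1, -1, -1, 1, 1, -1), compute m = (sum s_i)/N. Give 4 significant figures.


Step 1: Count up spins (+1): 2, down spins (-1): 7
Step 2: Total magnetization M = 2 - 7 = -5
Step 3: m = M/N = -5/9 = -0.5556

-0.5556


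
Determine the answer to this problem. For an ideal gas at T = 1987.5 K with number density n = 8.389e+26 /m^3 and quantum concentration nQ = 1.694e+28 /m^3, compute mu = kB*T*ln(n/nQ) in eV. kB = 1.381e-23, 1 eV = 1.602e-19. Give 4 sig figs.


Step 1: n/nQ = 8.389e+26/1.694e+28 = 0.04952
Step 2: ln(n/nQ) = -3.005
Step 3: mu = kB*T*ln(n/nQ) = 2.745e-20*-3.005 = -8.249e-20 J
Step 4: Convert to eV: -8.249e-20/1.602e-19 = -0.5149 eV

-0.5149


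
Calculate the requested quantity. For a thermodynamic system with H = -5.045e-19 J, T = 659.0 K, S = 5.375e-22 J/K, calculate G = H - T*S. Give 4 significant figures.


Step 1: T*S = 659.0 * 5.375e-22 = 3.542e-19 J
Step 2: G = H - T*S = -5.045e-19 - 3.542e-19
Step 3: G = -8.587e-19 J

-8.587e-19


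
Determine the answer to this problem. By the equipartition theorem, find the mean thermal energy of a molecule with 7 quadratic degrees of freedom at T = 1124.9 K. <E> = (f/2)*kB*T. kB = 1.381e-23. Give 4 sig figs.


Step 1: f/2 = 7/2 = 3.5
Step 2: kB*T = 1.381e-23 * 1124.9 = 1.553e-20
Step 3: <E> = 3.5 * 1.553e-20 = 5.437e-20 J

5.437e-20


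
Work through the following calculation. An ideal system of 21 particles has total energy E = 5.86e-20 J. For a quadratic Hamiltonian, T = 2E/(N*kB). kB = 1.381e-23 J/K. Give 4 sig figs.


Step 1: Numerator = 2*E = 2*5.86e-20 = 1.172e-19 J
Step 2: Denominator = N*kB = 21*1.381e-23 = 2.9e-22
Step 3: T = 1.172e-19 / 2.9e-22 = 404.1 K

404.1


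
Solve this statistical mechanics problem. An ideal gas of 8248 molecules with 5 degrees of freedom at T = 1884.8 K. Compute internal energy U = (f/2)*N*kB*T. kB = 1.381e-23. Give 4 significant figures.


Step 1: f/2 = 5/2 = 2.5
Step 2: N*kB*T = 8248*1.381e-23*1884.8 = 2.147e-16
Step 3: U = 2.5 * 2.147e-16 = 5.367e-16 J

5.367e-16


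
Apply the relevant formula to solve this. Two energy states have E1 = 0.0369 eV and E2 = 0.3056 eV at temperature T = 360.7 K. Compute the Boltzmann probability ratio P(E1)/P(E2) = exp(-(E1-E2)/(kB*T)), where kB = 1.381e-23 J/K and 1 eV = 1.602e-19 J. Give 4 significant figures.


Step 1: Compute energy difference dE = E1 - E2 = 0.0369 - 0.3056 = -0.2687 eV
Step 2: Convert to Joules: dE_J = -0.2687 * 1.602e-19 = -4.305e-20 J
Step 3: Compute exponent = -dE_J / (kB * T) = -(-4.305e-20) / (1.381e-23 * 360.7) = 8.642
Step 4: P(E1)/P(E2) = exp(8.642) = 5662

5662


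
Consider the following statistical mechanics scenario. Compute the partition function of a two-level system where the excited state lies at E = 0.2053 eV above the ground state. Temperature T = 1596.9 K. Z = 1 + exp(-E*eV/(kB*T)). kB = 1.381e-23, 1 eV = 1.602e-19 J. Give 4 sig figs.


Step 1: Compute beta*E = E*eV/(kB*T) = 0.2053*1.602e-19/(1.381e-23*1596.9) = 1.491
Step 2: exp(-beta*E) = exp(-1.491) = 0.2251
Step 3: Z = 1 + 0.2251 = 1.225

1.225


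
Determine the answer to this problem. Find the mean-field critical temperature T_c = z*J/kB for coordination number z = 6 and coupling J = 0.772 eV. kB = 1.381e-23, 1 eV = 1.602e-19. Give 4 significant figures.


Step 1: z*J = 6*0.772 = 4.632 eV
Step 2: Convert to Joules: 4.632*1.602e-19 = 7.42e-19 J
Step 3: T_c = 7.42e-19 / 1.381e-23 = 5.373e+04 K

5.373e+04


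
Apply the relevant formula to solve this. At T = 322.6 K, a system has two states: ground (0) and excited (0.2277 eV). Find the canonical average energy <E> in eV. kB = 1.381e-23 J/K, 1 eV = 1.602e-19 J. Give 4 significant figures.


Step 1: beta*E = 0.2277*1.602e-19/(1.381e-23*322.6) = 8.188
Step 2: exp(-beta*E) = 0.000278
Step 3: <E> = 0.2277*0.000278/(1+0.000278) = 6.329e-05 eV

6.329e-05


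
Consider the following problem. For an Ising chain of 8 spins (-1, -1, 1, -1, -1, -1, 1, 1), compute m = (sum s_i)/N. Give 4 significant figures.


Step 1: Count up spins (+1): 3, down spins (-1): 5
Step 2: Total magnetization M = 3 - 5 = -2
Step 3: m = M/N = -2/8 = -0.25

-0.25


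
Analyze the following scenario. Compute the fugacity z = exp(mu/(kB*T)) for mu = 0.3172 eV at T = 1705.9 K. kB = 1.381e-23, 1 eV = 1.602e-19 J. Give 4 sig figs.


Step 1: Convert mu to Joules: 0.3172*1.602e-19 = 5.082e-20 J
Step 2: kB*T = 1.381e-23*1705.9 = 2.356e-20 J
Step 3: mu/(kB*T) = 2.157
Step 4: z = exp(2.157) = 8.645

8.645


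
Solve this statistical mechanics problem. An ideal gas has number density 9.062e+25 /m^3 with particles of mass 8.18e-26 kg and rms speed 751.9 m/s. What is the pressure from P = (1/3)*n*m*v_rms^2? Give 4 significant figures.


Step 1: v_rms^2 = 751.9^2 = 5.654e+05
Step 2: n*m = 9.062e+25*8.18e-26 = 7.413
Step 3: P = (1/3)*7.413*5.654e+05 = 1.397e+06 Pa

1.397e+06


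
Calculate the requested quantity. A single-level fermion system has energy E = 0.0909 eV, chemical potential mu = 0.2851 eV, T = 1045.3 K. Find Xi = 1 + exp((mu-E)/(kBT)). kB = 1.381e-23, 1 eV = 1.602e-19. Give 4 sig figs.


Step 1: (mu - E) = 0.2851 - 0.0909 = 0.1942 eV
Step 2: x = (mu-E)*eV/(kB*T) = 0.1942*1.602e-19/(1.381e-23*1045.3) = 2.155
Step 3: exp(x) = 8.629
Step 4: Xi = 1 + 8.629 = 9.629

9.629


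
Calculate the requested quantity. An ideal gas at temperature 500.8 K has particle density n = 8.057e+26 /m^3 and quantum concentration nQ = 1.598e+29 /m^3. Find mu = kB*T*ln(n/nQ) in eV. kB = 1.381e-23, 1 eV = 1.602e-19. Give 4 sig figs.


Step 1: n/nQ = 8.057e+26/1.598e+29 = 0.005042
Step 2: ln(n/nQ) = -5.29
Step 3: mu = kB*T*ln(n/nQ) = 6.916e-21*-5.29 = -3.659e-20 J
Step 4: Convert to eV: -3.659e-20/1.602e-19 = -0.2284 eV

-0.2284


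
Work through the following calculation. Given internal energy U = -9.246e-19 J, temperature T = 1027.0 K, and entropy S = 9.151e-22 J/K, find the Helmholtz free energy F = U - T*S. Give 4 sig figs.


Step 1: T*S = 1027.0 * 9.151e-22 = 9.398e-19 J
Step 2: F = U - T*S = -9.246e-19 - 9.398e-19
Step 3: F = -1.864e-18 J

-1.864e-18


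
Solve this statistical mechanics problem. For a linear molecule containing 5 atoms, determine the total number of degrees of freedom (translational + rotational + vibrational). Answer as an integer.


Step 1: Translational DOF = 3
Step 2: Rotational DOF (linear) = 2
Step 3: Vibrational DOF = 3*5 - 5 = 10
Step 4: Total = 3 + 2 + 10 = 15

15


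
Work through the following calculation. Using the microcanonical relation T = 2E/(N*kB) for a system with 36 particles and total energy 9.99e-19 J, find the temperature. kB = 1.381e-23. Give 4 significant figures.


Step 1: Numerator = 2*E = 2*9.99e-19 = 1.998e-18 J
Step 2: Denominator = N*kB = 36*1.381e-23 = 4.972e-22
Step 3: T = 1.998e-18 / 4.972e-22 = 4019 K

4019


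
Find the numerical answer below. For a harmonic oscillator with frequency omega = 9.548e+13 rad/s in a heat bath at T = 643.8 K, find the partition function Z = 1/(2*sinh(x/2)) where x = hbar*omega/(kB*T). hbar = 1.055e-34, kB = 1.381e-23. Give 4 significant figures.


Step 1: Compute x = hbar*omega/(kB*T) = 1.055e-34*9.548e+13/(1.381e-23*643.8) = 1.133
Step 2: x/2 = 0.5665
Step 3: sinh(x/2) = 0.5973
Step 4: Z = 1/(2*0.5973) = 0.8371

0.8371


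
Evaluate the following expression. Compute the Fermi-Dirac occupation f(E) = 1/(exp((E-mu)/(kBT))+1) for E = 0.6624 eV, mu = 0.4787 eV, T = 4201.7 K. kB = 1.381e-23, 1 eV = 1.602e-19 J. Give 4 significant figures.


Step 1: (E - mu) = 0.6624 - 0.4787 = 0.1837 eV
Step 2: Convert: (E-mu)*eV = 2.943e-20 J
Step 3: x = (E-mu)*eV/(kB*T) = 0.5072
Step 4: f = 1/(exp(0.5072)+1) = 0.3759

0.3759


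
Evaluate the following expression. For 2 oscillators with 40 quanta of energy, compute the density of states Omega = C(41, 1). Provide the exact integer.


Step 1: Use binomial coefficient C(41, 1)
Step 2: Numerator = 41! / 40!
Step 3: Denominator = 1!
Step 4: Omega = 41

41


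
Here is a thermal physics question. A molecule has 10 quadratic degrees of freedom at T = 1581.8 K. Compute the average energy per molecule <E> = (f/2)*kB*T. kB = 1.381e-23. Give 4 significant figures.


Step 1: f/2 = 10/2 = 5
Step 2: kB*T = 1.381e-23 * 1581.8 = 2.184e-20
Step 3: <E> = 5 * 2.184e-20 = 1.092e-19 J

1.092e-19


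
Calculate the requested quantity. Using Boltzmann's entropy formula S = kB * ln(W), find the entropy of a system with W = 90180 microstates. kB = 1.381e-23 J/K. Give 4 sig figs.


Step 1: ln(W) = ln(90180) = 11.41
Step 2: S = kB * ln(W) = 1.381e-23 * 11.41
Step 3: S = 1.576e-22 J/K

1.576e-22


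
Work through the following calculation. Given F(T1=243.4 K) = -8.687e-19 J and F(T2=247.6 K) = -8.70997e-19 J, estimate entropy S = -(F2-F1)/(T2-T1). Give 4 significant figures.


Step 1: dF = F2 - F1 = -8.70997e-19 - (-8.687e-19) = -2.297e-21 J
Step 2: dT = T2 - T1 = 247.6 - 243.4 = 4.2 K
Step 3: S = -dF/dT = -(-2.297e-21)/4.2 = 5.469e-22 J/K

5.469e-22


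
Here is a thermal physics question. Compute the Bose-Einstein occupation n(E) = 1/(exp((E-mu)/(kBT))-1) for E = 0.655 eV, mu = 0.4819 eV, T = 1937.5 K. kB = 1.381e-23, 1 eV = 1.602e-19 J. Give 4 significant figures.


Step 1: (E - mu) = 0.1731 eV
Step 2: x = (E-mu)*eV/(kB*T) = 0.1731*1.602e-19/(1.381e-23*1937.5) = 1.036
Step 3: exp(x) = 2.819
Step 4: n = 1/(exp(x)-1) = 0.5497

0.5497


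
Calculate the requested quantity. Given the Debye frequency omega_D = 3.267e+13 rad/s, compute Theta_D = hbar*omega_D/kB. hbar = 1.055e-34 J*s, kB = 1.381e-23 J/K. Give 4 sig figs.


Step 1: hbar*omega_D = 1.055e-34 * 3.267e+13 = 3.447e-21 J
Step 2: Theta_D = 3.447e-21 / 1.381e-23
Step 3: Theta_D = 249.6 K

249.6


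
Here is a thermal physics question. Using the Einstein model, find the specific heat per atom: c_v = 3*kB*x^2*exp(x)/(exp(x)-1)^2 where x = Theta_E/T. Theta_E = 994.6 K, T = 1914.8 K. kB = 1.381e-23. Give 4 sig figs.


Step 1: x = Theta_E/T = 994.6/1914.8 = 0.5194
Step 2: x^2 = 0.2698
Step 3: exp(x) = 1.681
Step 4: c_v = 3*1.381e-23*0.2698*1.681/(1.681-1)^2 = 4.051e-23

4.051e-23


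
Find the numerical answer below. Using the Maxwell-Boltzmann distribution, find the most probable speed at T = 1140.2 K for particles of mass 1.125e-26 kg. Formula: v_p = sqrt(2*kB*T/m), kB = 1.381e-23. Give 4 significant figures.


Step 1: Numerator = 2*kB*T = 2*1.381e-23*1140.2 = 3.149e-20
Step 2: Ratio = 3.149e-20 / 1.125e-26 = 2.799e+06
Step 3: v_p = sqrt(2.799e+06) = 1673 m/s

1673


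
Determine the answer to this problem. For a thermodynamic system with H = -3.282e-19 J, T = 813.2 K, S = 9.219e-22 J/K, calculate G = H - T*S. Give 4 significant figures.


Step 1: T*S = 813.2 * 9.219e-22 = 7.497e-19 J
Step 2: G = H - T*S = -3.282e-19 - 7.497e-19
Step 3: G = -1.078e-18 J

-1.078e-18


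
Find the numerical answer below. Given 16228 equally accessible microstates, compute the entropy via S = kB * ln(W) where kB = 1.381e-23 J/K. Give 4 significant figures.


Step 1: ln(W) = ln(16228) = 9.694
Step 2: S = kB * ln(W) = 1.381e-23 * 9.694
Step 3: S = 1.339e-22 J/K

1.339e-22


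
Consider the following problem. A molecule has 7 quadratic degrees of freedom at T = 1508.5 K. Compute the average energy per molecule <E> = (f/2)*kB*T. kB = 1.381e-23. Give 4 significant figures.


Step 1: f/2 = 7/2 = 3.5
Step 2: kB*T = 1.381e-23 * 1508.5 = 2.083e-20
Step 3: <E> = 3.5 * 2.083e-20 = 7.291e-20 J

7.291e-20


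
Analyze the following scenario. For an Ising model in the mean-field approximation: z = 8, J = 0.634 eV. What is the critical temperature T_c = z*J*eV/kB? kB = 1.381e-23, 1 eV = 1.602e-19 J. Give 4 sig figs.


Step 1: z*J = 8*0.634 = 5.072 eV
Step 2: Convert to Joules: 5.072*1.602e-19 = 8.125e-19 J
Step 3: T_c = 8.125e-19 / 1.381e-23 = 5.884e+04 K

5.884e+04


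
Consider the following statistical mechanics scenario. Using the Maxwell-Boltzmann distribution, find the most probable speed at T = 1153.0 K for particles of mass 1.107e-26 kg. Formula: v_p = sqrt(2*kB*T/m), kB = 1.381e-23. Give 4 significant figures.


Step 1: Numerator = 2*kB*T = 2*1.381e-23*1153.0 = 3.185e-20
Step 2: Ratio = 3.185e-20 / 1.107e-26 = 2.877e+06
Step 3: v_p = sqrt(2.877e+06) = 1696 m/s

1696


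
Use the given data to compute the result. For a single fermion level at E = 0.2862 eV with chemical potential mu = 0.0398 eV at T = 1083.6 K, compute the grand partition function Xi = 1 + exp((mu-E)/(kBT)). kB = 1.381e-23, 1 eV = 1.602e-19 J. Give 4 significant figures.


Step 1: (mu - E) = 0.0398 - 0.2862 = -0.2464 eV
Step 2: x = (mu-E)*eV/(kB*T) = -0.2464*1.602e-19/(1.381e-23*1083.6) = -2.638
Step 3: exp(x) = 0.07152
Step 4: Xi = 1 + 0.07152 = 1.072

1.072


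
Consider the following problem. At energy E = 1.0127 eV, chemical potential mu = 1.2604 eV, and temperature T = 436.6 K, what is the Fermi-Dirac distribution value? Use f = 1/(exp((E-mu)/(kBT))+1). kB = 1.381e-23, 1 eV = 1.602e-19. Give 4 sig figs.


Step 1: (E - mu) = 1.0127 - 1.2604 = -0.2477 eV
Step 2: Convert: (E-mu)*eV = -3.968e-20 J
Step 3: x = (E-mu)*eV/(kB*T) = -6.581
Step 4: f = 1/(exp(-6.581)+1) = 0.9986

0.9986


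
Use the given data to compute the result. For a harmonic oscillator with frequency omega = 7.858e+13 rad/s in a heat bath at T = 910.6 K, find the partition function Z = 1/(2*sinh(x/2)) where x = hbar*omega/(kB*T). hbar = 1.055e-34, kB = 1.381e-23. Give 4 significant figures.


Step 1: Compute x = hbar*omega/(kB*T) = 1.055e-34*7.858e+13/(1.381e-23*910.6) = 0.6592
Step 2: x/2 = 0.3296
Step 3: sinh(x/2) = 0.3356
Step 4: Z = 1/(2*0.3356) = 1.49

1.49


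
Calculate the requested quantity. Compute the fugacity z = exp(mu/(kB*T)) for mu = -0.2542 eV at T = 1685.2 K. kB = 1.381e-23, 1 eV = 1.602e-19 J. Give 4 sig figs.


Step 1: Convert mu to Joules: -0.2542*1.602e-19 = -4.072e-20 J
Step 2: kB*T = 1.381e-23*1685.2 = 2.327e-20 J
Step 3: mu/(kB*T) = -1.75
Step 4: z = exp(-1.75) = 0.1738

0.1738


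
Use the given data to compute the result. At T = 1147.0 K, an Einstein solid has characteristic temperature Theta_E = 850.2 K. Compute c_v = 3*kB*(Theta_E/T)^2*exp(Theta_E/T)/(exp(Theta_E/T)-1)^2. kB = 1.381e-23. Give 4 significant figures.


Step 1: x = Theta_E/T = 850.2/1147.0 = 0.7412
Step 2: x^2 = 0.5494
Step 3: exp(x) = 2.099
Step 4: c_v = 3*1.381e-23*0.5494*2.099/(2.099-1)^2 = 3.958e-23

3.958e-23


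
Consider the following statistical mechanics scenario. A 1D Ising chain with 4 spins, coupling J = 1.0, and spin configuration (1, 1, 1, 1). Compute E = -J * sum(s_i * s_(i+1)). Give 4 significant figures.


Step 1: Nearest-neighbor products: 1, 1, 1
Step 2: Sum of products = 3
Step 3: E = -1.0 * 3 = -3

-3


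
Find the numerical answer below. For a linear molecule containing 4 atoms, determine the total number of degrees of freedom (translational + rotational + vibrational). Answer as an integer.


Step 1: Translational DOF = 3
Step 2: Rotational DOF (linear) = 2
Step 3: Vibrational DOF = 3*4 - 5 = 7
Step 4: Total = 3 + 2 + 7 = 12

12


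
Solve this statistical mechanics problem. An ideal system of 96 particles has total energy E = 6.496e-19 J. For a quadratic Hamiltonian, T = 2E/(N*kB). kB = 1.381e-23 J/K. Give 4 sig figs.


Step 1: Numerator = 2*E = 2*6.496e-19 = 1.299e-18 J
Step 2: Denominator = N*kB = 96*1.381e-23 = 1.326e-21
Step 3: T = 1.299e-18 / 1.326e-21 = 980 K

980


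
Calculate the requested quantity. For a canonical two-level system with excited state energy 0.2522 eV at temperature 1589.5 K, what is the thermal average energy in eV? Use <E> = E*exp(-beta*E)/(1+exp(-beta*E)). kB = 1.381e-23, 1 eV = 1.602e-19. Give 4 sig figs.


Step 1: beta*E = 0.2522*1.602e-19/(1.381e-23*1589.5) = 1.841
Step 2: exp(-beta*E) = 0.1587
Step 3: <E> = 0.2522*0.1587/(1+0.1587) = 0.03455 eV

0.03455


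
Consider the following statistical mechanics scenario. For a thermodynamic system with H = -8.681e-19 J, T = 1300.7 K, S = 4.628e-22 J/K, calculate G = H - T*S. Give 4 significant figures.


Step 1: T*S = 1300.7 * 4.628e-22 = 6.02e-19 J
Step 2: G = H - T*S = -8.681e-19 - 6.02e-19
Step 3: G = -1.47e-18 J

-1.47e-18


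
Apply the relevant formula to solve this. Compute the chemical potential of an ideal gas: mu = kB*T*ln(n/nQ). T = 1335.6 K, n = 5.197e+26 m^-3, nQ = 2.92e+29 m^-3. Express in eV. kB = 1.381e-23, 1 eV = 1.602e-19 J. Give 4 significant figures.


Step 1: n/nQ = 5.197e+26/2.92e+29 = 0.00178
Step 2: ln(n/nQ) = -6.331
Step 3: mu = kB*T*ln(n/nQ) = 1.844e-20*-6.331 = -1.168e-19 J
Step 4: Convert to eV: -1.168e-19/1.602e-19 = -0.7289 eV

-0.7289
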